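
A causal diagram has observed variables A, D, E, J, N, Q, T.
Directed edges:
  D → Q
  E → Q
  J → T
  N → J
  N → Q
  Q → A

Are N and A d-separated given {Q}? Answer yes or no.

Yes — N ⊥ A | {Q}.

Bayes-Ball from N | {Q} reaches {D,E,J,T}.
A ∉ reach(N|{Q}) ⇒ N ⊥ A | {Q}.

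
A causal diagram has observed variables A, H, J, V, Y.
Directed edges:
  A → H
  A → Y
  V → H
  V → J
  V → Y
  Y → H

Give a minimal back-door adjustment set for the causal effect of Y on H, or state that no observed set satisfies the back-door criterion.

Y→H: minimal back-door set {A, V}.

desc(Y)\{Y}={H}; candidates ⊆ {A,J,V}.
size 0: {}; under {} Y still reaches {A,H,J,V} ∋ H.
size 1: {A}, {J}, {V}; under {A} Y still reaches {H,J,V} ∋ H.
{A,V}: Y⊥H given {A,V} in G with Y→· removed — back-door holds.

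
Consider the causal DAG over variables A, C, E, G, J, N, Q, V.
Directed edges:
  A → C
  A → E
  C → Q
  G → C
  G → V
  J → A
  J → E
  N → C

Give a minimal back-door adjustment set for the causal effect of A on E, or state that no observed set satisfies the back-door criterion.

A→E: minimal back-door set {J}.

desc(A)\{A}={C,E,Q}; candidates ⊆ {G,J,N,V}.
size 0: {}; under {} A still reaches {E,J} ∋ E.
{J}: A⊥E given {J} in G with A→· removed — back-door holds.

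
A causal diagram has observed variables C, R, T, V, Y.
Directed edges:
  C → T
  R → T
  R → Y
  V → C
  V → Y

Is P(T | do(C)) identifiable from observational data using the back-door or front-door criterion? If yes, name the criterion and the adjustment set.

desc(C)\{C}={T}; candidates ⊆ {R,V,Y}.
∅: C⊥T given ∅ in G with C→· removed — back-door holds.
P(T|do(C)) = P(T|C) — no adjustment needed.

P(T|do(C)): backdoor, adjust for ∅.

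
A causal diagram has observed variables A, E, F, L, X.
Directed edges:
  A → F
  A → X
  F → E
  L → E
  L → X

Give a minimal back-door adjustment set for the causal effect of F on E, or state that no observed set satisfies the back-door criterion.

desc(F)\{F}={E}; candidates ⊆ {A,L,X}.
∅: F⊥E given ∅ in G with F→· removed — back-door holds.

F→E: minimal back-door set ∅.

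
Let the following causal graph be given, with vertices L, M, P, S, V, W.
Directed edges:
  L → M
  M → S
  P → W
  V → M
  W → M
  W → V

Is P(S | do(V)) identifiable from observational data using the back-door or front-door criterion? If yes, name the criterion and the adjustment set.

desc(V)\{V}={M,S}; candidates ⊆ {L,P,W}.
size 0: {}; under {} V still reaches {M,P,S,W} ∋ S.
{W}: V⊥S given {W} in G with V→· removed — back-door holds.
P(S|do(V)) = Σ_{W} P(S|V,W)·P(W).

P(S|do(V)): backdoor, adjust for {W}.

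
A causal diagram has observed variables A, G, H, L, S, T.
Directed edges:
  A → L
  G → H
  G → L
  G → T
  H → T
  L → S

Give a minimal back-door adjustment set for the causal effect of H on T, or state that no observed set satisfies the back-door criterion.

H→T: minimal back-door set {G}.

desc(H)\{H}={T}; candidates ⊆ {A,G,L,S}.
size 0: {}; under {} H still reaches {G,L,S,T} ∋ T.
{G}: H⊥T given {G} in G with H→· removed — back-door holds.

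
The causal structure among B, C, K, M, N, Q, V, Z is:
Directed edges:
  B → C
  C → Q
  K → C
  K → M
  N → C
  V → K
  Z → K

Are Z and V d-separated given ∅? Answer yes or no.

Yes — Z ⊥ V | ∅.

Bayes-Ball from Z | ∅ reaches {C,K,M,Q}.
V ∉ reach(Z|∅) ⇒ Z ⊥ V | ∅.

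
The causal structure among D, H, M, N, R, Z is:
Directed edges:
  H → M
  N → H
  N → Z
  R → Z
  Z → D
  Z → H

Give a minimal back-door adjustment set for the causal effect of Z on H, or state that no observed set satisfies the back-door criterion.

desc(Z)\{Z}={D,H,M}; candidates ⊆ {N,R}.
size 0: {}; under {} Z still reaches {H,M,N,R} ∋ H.
{N}: Z⊥H given {N} in G with Z→· removed — back-door holds.

Z→H: minimal back-door set {N}.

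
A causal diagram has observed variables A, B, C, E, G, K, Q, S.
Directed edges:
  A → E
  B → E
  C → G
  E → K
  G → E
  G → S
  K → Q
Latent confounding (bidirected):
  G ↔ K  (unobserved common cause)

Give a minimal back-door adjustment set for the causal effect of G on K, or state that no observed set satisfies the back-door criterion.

desc(G)\{G}={E,K,Q,S}; candidates ⊆ {A,B,C}.
G↔K: latent back-door arc(s) into G.
size 0: {}; under {} G still reaches {C,K,Q} ∋ K.
size 1: {A}, {B}, {C}; under {A} G still reaches {C,K,Q} ∋ K.
size 2: {A,B}, {A,C}, {B,C}; under {A,B} G still reaches {C,K,Q} ∋ K.
G↔K cannot be blocked by any observed set — no back-door set.

G→K: no observed back-door set.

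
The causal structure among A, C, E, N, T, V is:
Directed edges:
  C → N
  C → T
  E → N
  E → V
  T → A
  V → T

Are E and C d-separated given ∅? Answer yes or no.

Bayes-Ball from E | ∅ reaches {A,N,T,V}.
C ∉ reach(E|∅) ⇒ E ⊥ C | ∅.

Yes — E ⊥ C | ∅.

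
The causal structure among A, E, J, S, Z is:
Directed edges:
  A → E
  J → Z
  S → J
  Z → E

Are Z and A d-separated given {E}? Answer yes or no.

No — Z and A are d-connected given {E}.

Bayes-Ball from Z | {E} reaches {A,J,S}.
A ∈ reach(Z|{E}) ⇒ Z ⊥̸ A | {E}.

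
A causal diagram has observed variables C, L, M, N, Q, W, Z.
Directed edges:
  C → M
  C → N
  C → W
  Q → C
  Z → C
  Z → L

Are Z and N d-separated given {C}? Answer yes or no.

Yes — Z ⊥ N | {C}.

Bayes-Ball from Z | {C} reaches {L,Q}.
N ∉ reach(Z|{C}) ⇒ Z ⊥ N | {C}.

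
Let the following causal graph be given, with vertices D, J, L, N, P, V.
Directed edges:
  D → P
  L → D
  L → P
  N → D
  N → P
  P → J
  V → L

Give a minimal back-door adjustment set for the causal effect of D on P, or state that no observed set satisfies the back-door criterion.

D→P: minimal back-door set {L, N}.

desc(D)\{D}={J,P}; candidates ⊆ {L,N,V}.
size 0: {}; under {} D still reaches {J,L,N,P,V} ∋ P.
size 1: {L}, {N}, {V}; under {L} D still reaches {J,N,P} ∋ P.
{L,N}: D⊥P given {L,N} in G with D→· removed — back-door holds.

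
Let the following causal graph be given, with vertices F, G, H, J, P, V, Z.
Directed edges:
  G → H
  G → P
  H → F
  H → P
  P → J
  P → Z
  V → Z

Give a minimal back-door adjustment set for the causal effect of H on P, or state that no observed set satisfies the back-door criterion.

H→P: minimal back-door set {G}.

desc(H)\{H}={F,J,P,Z}; candidates ⊆ {G,V}.
size 0: {}; under {} H still reaches {G,J,P,Z} ∋ P.
{G}: H⊥P given {G} in G with H→· removed — back-door holds.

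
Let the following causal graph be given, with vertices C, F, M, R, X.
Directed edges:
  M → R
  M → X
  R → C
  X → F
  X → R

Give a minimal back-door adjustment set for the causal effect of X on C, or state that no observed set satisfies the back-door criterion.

desc(X)\{X}={C,F,R}; candidates ⊆ {M}.
size 0: {}; under {} X still reaches {C,M,R} ∋ C.
{M}: X⊥C given {M} in G with X→· removed — back-door holds.

X→C: minimal back-door set {M}.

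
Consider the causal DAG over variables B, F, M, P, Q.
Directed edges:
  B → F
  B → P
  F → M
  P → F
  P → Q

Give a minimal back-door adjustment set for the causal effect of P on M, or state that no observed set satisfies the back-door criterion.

P→M: minimal back-door set {B}.

desc(P)\{P}={F,M,Q}; candidates ⊆ {B}.
size 0: {}; under {} P still reaches {B,F,M} ∋ M.
{B}: P⊥M given {B} in G with P→· removed — back-door holds.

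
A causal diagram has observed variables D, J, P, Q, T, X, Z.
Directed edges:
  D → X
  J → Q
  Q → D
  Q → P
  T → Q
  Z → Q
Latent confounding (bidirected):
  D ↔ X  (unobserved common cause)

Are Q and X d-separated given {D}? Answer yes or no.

No — Q and X are d-connected given {D}.

Bayes-Ball from Q | {D} reaches {J,P,T,X,Z}.
X ∈ reach(Q|{D}) ⇒ Q ⊥̸ X | {D}.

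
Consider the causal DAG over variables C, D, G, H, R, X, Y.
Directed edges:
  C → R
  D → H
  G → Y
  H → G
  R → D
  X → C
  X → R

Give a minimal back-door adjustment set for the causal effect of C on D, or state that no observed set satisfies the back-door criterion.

desc(C)\{C}={D,G,H,R,Y}; candidates ⊆ {X}.
size 0: {}; under {} C still reaches {D,G,H,R,X,Y} ∋ D.
{X}: C⊥D given {X} in G with C→· removed — back-door holds.

C→D: minimal back-door set {X}.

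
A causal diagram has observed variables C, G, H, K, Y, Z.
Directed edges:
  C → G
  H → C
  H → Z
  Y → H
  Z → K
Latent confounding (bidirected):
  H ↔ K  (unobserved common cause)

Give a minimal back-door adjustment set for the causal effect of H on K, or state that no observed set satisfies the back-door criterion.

H→K: no observed back-door set.

desc(H)\{H}={C,G,K,Z}; candidates ⊆ {Y}.
H↔K: latent back-door arc(s) into H.
size 0: {}; under {} H still reaches {K,Y} ∋ K.
size 1: {Y}; under {Y} H still reaches {K} ∋ K.
H↔K cannot be blocked by any observed set — no back-door set.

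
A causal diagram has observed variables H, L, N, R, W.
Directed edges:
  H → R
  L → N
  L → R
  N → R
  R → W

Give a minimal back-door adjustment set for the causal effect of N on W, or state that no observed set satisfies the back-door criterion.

desc(N)\{N}={R,W}; candidates ⊆ {H,L}.
size 0: {}; under {} N still reaches {L,R,W} ∋ W.
{L}: N⊥W given {L} in G with N→· removed — back-door holds.

N→W: minimal back-door set {L}.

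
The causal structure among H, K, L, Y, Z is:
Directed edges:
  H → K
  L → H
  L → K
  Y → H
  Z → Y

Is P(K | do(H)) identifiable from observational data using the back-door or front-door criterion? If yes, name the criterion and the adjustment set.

desc(H)\{H}={K}; candidates ⊆ {L,Y,Z}.
size 0: {}; under {} H still reaches {K,L,Y,Z} ∋ K.
{L}: H⊥K given {L} in G with H→· removed — back-door holds.
P(K|do(H)) = Σ_{L} P(K|H,L)·P(L).

P(K|do(H)): backdoor, adjust for {L}.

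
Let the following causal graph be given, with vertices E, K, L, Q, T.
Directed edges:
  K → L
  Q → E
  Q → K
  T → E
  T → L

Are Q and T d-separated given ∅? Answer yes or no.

Bayes-Ball from Q | ∅ reaches {E,K,L}.
T ∉ reach(Q|∅) ⇒ Q ⊥ T | ∅.

Yes — Q ⊥ T | ∅.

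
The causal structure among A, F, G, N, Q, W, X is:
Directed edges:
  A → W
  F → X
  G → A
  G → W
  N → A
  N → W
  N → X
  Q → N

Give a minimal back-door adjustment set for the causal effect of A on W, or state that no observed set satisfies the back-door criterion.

desc(A)\{A}={W}; candidates ⊆ {F,G,N,Q,X}.
size 0: {}; under {} A still reaches {G,N,Q,W,X} ∋ W.
size 1: {F}, {G}, {N} …(+2); under {F} A still reaches {G,N,Q,W,X} ∋ W.
{G,N}: A⊥W given {G,N} in G with A→· removed — back-door holds.

A→W: minimal back-door set {G, N}.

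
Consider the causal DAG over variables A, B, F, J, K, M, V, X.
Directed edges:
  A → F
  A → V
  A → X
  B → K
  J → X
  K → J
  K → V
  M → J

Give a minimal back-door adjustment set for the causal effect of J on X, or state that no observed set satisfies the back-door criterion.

J→X: minimal back-door set ∅.

desc(J)\{J}={X}; candidates ⊆ {A,B,F,K,M,V}.
∅: J⊥X given ∅ in G with J→· removed — back-door holds.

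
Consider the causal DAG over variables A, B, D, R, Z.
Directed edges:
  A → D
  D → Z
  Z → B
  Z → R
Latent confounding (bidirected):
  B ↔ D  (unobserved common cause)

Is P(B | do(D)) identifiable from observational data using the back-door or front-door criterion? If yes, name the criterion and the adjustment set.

desc(D)\{D}={B,R,Z}; candidates ⊆ {A}.
D↔B: latent back-door arc(s) into D.
size 0: {}; under {} D still reaches {A,B} ∋ B.
size 1: {A}; under {A} D still reaches {B} ∋ B.
D↔B cannot be blocked by any observed set — no back-door set.
{Z}: (i) intercepts every directed D→B path; (ii) no back-door D→{Z}; (iii) {D} blocks every back-door {Z}→B. Front-door holds.
P(B|do(D)) = Σ_{Z} P(Z|D) Σ_{D'} P(B|Z,D')P(D').

P(B|do(D)): frontdoor, adjust for {Z}.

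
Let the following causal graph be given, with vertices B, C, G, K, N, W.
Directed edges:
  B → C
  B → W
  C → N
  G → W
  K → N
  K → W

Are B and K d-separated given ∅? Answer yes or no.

Yes — B ⊥ K | ∅.

Bayes-Ball from B | ∅ reaches {C,N,W}.
K ∉ reach(B|∅) ⇒ B ⊥ K | ∅.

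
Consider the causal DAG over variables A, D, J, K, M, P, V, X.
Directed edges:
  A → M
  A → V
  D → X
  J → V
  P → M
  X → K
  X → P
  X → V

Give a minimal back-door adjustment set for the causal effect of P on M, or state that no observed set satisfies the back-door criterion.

desc(P)\{P}={M}; candidates ⊆ {A,D,J,K,V,X}.
∅: P⊥M given ∅ in G with P→· removed — back-door holds.

P→M: minimal back-door set ∅.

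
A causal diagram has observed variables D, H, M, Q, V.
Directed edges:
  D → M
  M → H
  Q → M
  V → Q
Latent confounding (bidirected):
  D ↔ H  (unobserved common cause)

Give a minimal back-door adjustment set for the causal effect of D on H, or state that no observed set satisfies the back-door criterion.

D→H: no observed back-door set.

desc(D)\{D}={H,M}; candidates ⊆ {Q,V}.
D↔H: latent back-door arc(s) into D.
size 0: {}; under {} D still reaches {H} ∋ H.
size 1: {Q}, {V}; under {Q} D still reaches {H} ∋ H.
size 2: {Q,V}; under {Q,V} D still reaches {H} ∋ H.
D↔H cannot be blocked by any observed set — no back-door set.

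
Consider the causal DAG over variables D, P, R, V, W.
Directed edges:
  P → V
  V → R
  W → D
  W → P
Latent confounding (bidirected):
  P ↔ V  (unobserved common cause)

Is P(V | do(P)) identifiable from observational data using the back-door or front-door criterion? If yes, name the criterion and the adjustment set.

P(V|do(P)): not identifiable (no BD/FD set).

desc(P)\{P}={R,V}; candidates ⊆ {D,W}.
P↔V: latent back-door arc(s) into P.
size 0: {}; under {} P still reaches {D,R,V,W} ∋ V.
size 1: {D}, {W}; under {D} P still reaches {R,V,W} ∋ V.
size 2: {D,W}; under {D,W} P still reaches {R,V} ∋ V.
P↔V cannot be blocked by any observed set — no back-door set.
No mediator lies on a directed P→…→V path.
Neither criterion identifies P(V|do(P)) in this graph.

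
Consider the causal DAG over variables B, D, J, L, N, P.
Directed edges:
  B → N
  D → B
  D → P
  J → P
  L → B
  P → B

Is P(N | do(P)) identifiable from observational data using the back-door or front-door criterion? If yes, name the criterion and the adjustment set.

P(N|do(P)): backdoor, adjust for {D}.

desc(P)\{P}={B,N}; candidates ⊆ {D,J,L}.
size 0: {}; under {} P still reaches {B,D,J,N} ∋ N.
{D}: P⊥N given {D} in G with P→· removed — back-door holds.
P(N|do(P)) = Σ_{D} P(N|P,D)·P(D).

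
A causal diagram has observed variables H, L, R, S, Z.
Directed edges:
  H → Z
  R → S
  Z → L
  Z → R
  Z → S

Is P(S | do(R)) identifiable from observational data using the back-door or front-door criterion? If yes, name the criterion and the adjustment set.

P(S|do(R)): backdoor, adjust for {Z}.

desc(R)\{R}={S}; candidates ⊆ {H,L,Z}.
size 0: {}; under {} R still reaches {H,L,S,Z} ∋ S.
{Z}: R⊥S given {Z} in G with R→· removed — back-door holds.
P(S|do(R)) = Σ_{Z} P(S|R,Z)·P(Z).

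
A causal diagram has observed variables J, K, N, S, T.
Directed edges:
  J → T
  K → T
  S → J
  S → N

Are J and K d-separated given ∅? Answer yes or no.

Bayes-Ball from J | ∅ reaches {N,S,T}.
K ∉ reach(J|∅) ⇒ J ⊥ K | ∅.

Yes — J ⊥ K | ∅.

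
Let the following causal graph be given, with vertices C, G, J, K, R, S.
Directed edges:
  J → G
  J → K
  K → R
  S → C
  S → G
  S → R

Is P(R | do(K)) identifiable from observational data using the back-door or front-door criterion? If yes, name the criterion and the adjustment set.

desc(K)\{K}={R}; candidates ⊆ {C,G,J,S}.
∅: K⊥R given ∅ in G with K→· removed — back-door holds.
P(R|do(K)) = P(R|K) — no adjustment needed.

P(R|do(K)): backdoor, adjust for ∅.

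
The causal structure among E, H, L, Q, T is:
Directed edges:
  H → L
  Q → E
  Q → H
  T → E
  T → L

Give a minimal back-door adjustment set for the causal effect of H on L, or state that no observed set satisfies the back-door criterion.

desc(H)\{H}={L}; candidates ⊆ {E,Q,T}.
∅: H⊥L given ∅ in G with H→· removed — back-door holds.

H→L: minimal back-door set ∅.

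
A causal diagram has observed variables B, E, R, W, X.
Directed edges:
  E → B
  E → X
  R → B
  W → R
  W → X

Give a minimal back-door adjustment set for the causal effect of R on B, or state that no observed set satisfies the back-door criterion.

desc(R)\{R}={B}; candidates ⊆ {E,W,X}.
∅: R⊥B given ∅ in G with R→· removed — back-door holds.

R→B: minimal back-door set ∅.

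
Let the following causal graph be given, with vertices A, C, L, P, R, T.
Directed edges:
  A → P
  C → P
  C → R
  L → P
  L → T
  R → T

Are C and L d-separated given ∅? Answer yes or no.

Bayes-Ball from C | ∅ reaches {P,R,T}.
L ∉ reach(C|∅) ⇒ C ⊥ L | ∅.

Yes — C ⊥ L | ∅.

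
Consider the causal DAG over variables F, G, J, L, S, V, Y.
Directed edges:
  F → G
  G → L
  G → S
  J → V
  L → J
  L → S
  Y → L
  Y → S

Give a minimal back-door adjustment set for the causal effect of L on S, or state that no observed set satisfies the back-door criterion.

desc(L)\{L}={J,S,V}; candidates ⊆ {F,G,Y}.
size 0: {}; under {} L still reaches {F,G,S,Y} ∋ S.
size 1: {F}, {G}, {Y}; under {F} L still reaches {G,S,Y} ∋ S.
{G,Y}: L⊥S given {G,Y} in G with L→· removed — back-door holds.

L→S: minimal back-door set {G, Y}.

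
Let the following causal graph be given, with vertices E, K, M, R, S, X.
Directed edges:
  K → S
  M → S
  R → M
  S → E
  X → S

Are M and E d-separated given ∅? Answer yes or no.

No — M and E are d-connected given ∅.

Bayes-Ball from M | ∅ reaches {E,R,S}.
E ∈ reach(M|∅) ⇒ M ⊥̸ E | ∅.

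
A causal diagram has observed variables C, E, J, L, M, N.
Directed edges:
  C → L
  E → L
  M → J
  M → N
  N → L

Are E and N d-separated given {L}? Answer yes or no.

No — E and N are d-connected given {L}.

Bayes-Ball from E | {L} reaches {C,J,M,N}.
N ∈ reach(E|{L}) ⇒ E ⊥̸ N | {L}.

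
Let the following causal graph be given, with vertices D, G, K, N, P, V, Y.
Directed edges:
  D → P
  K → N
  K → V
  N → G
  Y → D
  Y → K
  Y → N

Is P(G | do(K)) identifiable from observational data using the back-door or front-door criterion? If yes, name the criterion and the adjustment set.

desc(K)\{K}={G,N,V}; candidates ⊆ {D,P,Y}.
size 0: {}; under {} K still reaches {D,G,N,P,Y} ∋ G.
{Y}: K⊥G given {Y} in G with K→· removed — back-door holds.
P(G|do(K)) = Σ_{Y} P(G|K,Y)·P(Y).

P(G|do(K)): backdoor, adjust for {Y}.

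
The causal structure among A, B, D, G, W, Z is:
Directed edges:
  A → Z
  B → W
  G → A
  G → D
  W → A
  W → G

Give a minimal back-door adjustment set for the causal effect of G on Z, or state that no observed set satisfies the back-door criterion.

G→Z: minimal back-door set {W}.

desc(G)\{G}={A,D,Z}; candidates ⊆ {B,W}.
size 0: {}; under {} G still reaches {A,B,W,Z} ∋ Z.
{W}: G⊥Z given {W} in G with G→· removed — back-door holds.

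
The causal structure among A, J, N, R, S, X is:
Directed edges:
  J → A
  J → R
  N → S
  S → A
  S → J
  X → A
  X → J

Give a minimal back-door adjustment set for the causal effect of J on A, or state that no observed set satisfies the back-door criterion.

J→A: minimal back-door set {S, X}.

desc(J)\{J}={A,R}; candidates ⊆ {N,S,X}.
size 0: {}; under {} J still reaches {A,N,S,X} ∋ A.
size 1: {N}, {S}, {X}; under {N} J still reaches {A,S,X} ∋ A.
{S,X}: J⊥A given {S,X} in G with J→· removed — back-door holds.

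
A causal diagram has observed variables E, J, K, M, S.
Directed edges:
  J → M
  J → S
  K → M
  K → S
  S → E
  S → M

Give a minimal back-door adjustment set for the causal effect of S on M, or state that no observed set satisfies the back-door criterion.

desc(S)\{S}={E,M}; candidates ⊆ {J,K}.
size 0: {}; under {} S still reaches {J,K,M} ∋ M.
size 1: {J}, {K}; under {J} S still reaches {K,M} ∋ M.
{J,K}: S⊥M given {J,K} in G with S→· removed — back-door holds.

S→M: minimal back-door set {J, K}.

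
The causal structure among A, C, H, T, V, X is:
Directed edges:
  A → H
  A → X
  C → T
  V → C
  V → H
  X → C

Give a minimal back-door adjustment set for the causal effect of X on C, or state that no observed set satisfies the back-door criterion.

X→C: minimal back-door set ∅.

desc(X)\{X}={C,T}; candidates ⊆ {A,H,V}.
∅: X⊥C given ∅ in G with X→· removed — back-door holds.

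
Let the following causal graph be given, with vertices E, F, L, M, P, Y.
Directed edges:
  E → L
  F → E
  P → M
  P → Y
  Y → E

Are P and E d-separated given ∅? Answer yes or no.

Bayes-Ball from P | ∅ reaches {E,L,M,Y}.
E ∈ reach(P|∅) ⇒ P ⊥̸ E | ∅.

No — P and E are d-connected given ∅.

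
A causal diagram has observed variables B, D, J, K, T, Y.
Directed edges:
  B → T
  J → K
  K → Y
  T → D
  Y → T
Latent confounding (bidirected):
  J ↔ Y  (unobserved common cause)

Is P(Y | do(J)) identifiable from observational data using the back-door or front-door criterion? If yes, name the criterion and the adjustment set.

P(Y|do(J)): frontdoor, adjust for {K}.

desc(J)\{J}={D,K,T,Y}; candidates ⊆ {B}.
J↔Y: latent back-door arc(s) into J.
size 0: {}; under {} J still reaches {D,T,Y} ∋ Y.
size 1: {B}; under {B} J still reaches {D,T,Y} ∋ Y.
J↔Y cannot be blocked by any observed set — no back-door set.
{K}: (i) intercepts every directed J→Y path; (ii) no back-door J→{K}; (iii) {J} blocks every back-door {K}→Y. Front-door holds.
P(Y|do(J)) = Σ_{K} P(K|J) Σ_{J'} P(Y|K,J')P(J').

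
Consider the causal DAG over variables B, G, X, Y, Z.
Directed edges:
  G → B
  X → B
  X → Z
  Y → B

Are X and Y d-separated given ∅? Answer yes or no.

Bayes-Ball from X | ∅ reaches {B,Z}.
Y ∉ reach(X|∅) ⇒ X ⊥ Y | ∅.

Yes — X ⊥ Y | ∅.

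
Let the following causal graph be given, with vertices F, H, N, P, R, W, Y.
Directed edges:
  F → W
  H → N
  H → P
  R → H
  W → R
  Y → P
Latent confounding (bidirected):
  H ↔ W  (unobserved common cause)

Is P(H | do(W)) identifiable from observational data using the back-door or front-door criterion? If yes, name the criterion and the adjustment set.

P(H|do(W)): frontdoor, adjust for {R}.

desc(W)\{W}={H,N,P,R}; candidates ⊆ {F,Y}.
W↔H: latent back-door arc(s) into W.
size 0: {}; under {} W still reaches {F,H,N,P} ∋ H.
size 1: {F}, {Y}; under {F} W still reaches {H,N,P} ∋ H.
size 2: {F,Y}; under {F,Y} W still reaches {H,N,P} ∋ H.
W↔H cannot be blocked by any observed set — no back-door set.
{R}: (i) intercepts every directed W→H path; (ii) no back-door W→{R}; (iii) {W} blocks every back-door {R}→H. Front-door holds.
P(H|do(W)) = Σ_{R} P(R|W) Σ_{W'} P(H|R,W')P(W').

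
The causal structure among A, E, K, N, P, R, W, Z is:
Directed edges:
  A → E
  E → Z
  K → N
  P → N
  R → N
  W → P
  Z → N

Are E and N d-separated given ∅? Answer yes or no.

No — E and N are d-connected given ∅.

Bayes-Ball from E | ∅ reaches {A,N,Z}.
N ∈ reach(E|∅) ⇒ E ⊥̸ N | ∅.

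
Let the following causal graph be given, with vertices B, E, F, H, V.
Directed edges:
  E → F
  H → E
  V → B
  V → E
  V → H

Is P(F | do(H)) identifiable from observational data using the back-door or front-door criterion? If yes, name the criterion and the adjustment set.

desc(H)\{H}={E,F}; candidates ⊆ {B,V}.
size 0: {}; under {} H still reaches {B,E,F,V} ∋ F.
{V}: H⊥F given {V} in G with H→· removed — back-door holds.
P(F|do(H)) = Σ_{V} P(F|H,V)·P(V).

P(F|do(H)): backdoor, adjust for {V}.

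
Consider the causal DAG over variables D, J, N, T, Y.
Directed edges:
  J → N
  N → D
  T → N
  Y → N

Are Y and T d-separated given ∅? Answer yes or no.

Yes — Y ⊥ T | ∅.

Bayes-Ball from Y | ∅ reaches {D,N}.
T ∉ reach(Y|∅) ⇒ Y ⊥ T | ∅.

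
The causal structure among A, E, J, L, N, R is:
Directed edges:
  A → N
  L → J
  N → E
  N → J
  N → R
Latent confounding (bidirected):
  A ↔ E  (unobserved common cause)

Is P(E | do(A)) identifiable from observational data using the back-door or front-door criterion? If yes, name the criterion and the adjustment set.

P(E|do(A)): frontdoor, adjust for {N}.

desc(A)\{A}={E,J,N,R}; candidates ⊆ {L}.
A↔E: latent back-door arc(s) into A.
size 0: {}; under {} A still reaches {E} ∋ E.
size 1: {L}; under {L} A still reaches {E} ∋ E.
A↔E cannot be blocked by any observed set — no back-door set.
{N}: (i) intercepts every directed A→E path; (ii) no back-door A→{N}; (iii) {A} blocks every back-door {N}→E. Front-door holds.
P(E|do(A)) = Σ_{N} P(N|A) Σ_{A'} P(E|N,A')P(A').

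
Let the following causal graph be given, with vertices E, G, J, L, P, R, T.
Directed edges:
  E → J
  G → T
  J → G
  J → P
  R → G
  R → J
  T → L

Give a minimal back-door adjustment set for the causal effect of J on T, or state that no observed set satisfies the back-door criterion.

J→T: minimal back-door set {R}.

desc(J)\{J}={G,L,P,T}; candidates ⊆ {E,R}.
size 0: {}; under {} J still reaches {E,G,L,R,T} ∋ T.
{R}: J⊥T given {R} in G with J→· removed — back-door holds.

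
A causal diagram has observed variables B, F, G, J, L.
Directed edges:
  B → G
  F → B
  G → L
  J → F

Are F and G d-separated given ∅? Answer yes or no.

Bayes-Ball from F | ∅ reaches {B,G,J,L}.
G ∈ reach(F|∅) ⇒ F ⊥̸ G | ∅.

No — F and G are d-connected given ∅.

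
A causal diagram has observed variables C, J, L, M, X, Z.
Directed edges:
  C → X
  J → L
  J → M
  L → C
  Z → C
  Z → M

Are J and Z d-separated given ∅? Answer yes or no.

Bayes-Ball from J | ∅ reaches {C,L,M,X}.
Z ∉ reach(J|∅) ⇒ J ⊥ Z | ∅.

Yes — J ⊥ Z | ∅.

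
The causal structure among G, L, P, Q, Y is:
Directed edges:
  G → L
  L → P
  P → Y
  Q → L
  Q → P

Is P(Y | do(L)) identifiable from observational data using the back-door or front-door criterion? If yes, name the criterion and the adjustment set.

desc(L)\{L}={P,Y}; candidates ⊆ {G,Q}.
size 0: {}; under {} L still reaches {G,P,Q,Y} ∋ Y.
{Q}: L⊥Y given {Q} in G with L→· removed — back-door holds.
P(Y|do(L)) = Σ_{Q} P(Y|L,Q)·P(Q).

P(Y|do(L)): backdoor, adjust for {Q}.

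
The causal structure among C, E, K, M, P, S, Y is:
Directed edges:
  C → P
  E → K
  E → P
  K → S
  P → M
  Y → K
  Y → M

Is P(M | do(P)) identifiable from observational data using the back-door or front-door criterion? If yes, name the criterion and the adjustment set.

desc(P)\{P}={M}; candidates ⊆ {C,E,K,S,Y}.
∅: P⊥M given ∅ in G with P→· removed — back-door holds.
P(M|do(P)) = P(M|P) — no adjustment needed.

P(M|do(P)): backdoor, adjust for ∅.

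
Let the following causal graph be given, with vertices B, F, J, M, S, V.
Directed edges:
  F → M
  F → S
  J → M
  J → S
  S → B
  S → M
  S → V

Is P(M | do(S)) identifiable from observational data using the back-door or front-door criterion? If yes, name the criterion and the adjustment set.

desc(S)\{S}={B,M,V}; candidates ⊆ {F,J}.
size 0: {}; under {} S still reaches {F,J,M} ∋ M.
size 1: {F}, {J}; under {F} S still reaches {J,M} ∋ M.
{F,J}: S⊥M given {F,J} in G with S→· removed — back-door holds.
P(M|do(S)) = Σ_{F,J} P(M|S,F,J)·P(F,J).

P(M|do(S)): backdoor, adjust for {F, J}.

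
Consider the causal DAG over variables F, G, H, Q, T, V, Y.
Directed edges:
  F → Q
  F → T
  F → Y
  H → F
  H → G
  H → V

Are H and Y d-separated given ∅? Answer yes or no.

No — H and Y are d-connected given ∅.

Bayes-Ball from H | ∅ reaches {F,G,Q,T,V,Y}.
Y ∈ reach(H|∅) ⇒ H ⊥̸ Y | ∅.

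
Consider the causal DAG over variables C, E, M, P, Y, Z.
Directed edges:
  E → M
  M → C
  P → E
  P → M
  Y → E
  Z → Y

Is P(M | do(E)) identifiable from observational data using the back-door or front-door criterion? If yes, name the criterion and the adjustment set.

P(M|do(E)): backdoor, adjust for {P}.

desc(E)\{E}={C,M}; candidates ⊆ {P,Y,Z}.
size 0: {}; under {} E still reaches {C,M,P,Y,Z} ∋ M.
{P}: E⊥M given {P} in G with E→· removed — back-door holds.
P(M|do(E)) = Σ_{P} P(M|E,P)·P(P).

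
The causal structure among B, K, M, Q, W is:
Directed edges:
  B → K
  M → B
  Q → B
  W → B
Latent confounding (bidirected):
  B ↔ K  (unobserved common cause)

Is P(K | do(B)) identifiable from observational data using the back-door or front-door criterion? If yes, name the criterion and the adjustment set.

desc(B)\{B}={K}; candidates ⊆ {M,Q,W}.
B↔K: latent back-door arc(s) into B.
size 0: {}; under {} B still reaches {K,M,Q,W} ∋ K.
size 1: {M}, {Q}, {W}; under {M} B still reaches {K,Q,W} ∋ K.
size 2: {M,Q}, {M,W}, {Q,W}; under {M,Q} B still reaches {K,W} ∋ K.
B↔K cannot be blocked by any observed set — no back-door set.
No mediator lies on a directed B→…→K path.
Neither criterion identifies P(K|do(B)) in this graph.

P(K|do(B)): not identifiable (no BD/FD set).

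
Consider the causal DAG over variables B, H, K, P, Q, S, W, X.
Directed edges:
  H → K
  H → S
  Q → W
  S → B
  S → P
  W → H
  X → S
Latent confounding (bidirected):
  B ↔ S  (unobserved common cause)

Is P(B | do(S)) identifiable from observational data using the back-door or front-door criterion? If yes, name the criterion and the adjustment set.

P(B|do(S)): not identifiable (no BD/FD set).

desc(S)\{S}={B,P}; candidates ⊆ {H,K,Q,W,X}.
S↔B: latent back-door arc(s) into S.
size 0: {}; under {} S still reaches {B,H,K,Q,W,X} ∋ B.
size 1: {H}, {K}, {Q} …(+2); under {H} S still reaches {B,X} ∋ B.
size 2: {H,K}, {H,Q}, {H,W} …(+7); under {H,K} S still reaches {B,X} ∋ B.
S↔B cannot be blocked by any observed set — no back-door set.
No mediator lies on a directed S→…→B path.
Neither criterion identifies P(B|do(S)) in this graph.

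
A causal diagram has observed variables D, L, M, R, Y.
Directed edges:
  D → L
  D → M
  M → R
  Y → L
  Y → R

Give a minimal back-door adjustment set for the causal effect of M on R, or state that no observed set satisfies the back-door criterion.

desc(M)\{M}={R}; candidates ⊆ {D,L,Y}.
∅: M⊥R given ∅ in G with M→· removed — back-door holds.

M→R: minimal back-door set ∅.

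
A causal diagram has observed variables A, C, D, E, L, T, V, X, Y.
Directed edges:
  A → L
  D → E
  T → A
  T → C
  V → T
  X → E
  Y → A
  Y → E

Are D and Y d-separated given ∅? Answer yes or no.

Bayes-Ball from D | ∅ reaches {E}.
Y ∉ reach(D|∅) ⇒ D ⊥ Y | ∅.

Yes — D ⊥ Y | ∅.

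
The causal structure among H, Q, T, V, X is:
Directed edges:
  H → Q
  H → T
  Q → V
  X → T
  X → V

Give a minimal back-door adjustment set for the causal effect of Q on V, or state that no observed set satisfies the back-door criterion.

desc(Q)\{Q}={V}; candidates ⊆ {H,T,X}.
∅: Q⊥V given ∅ in G with Q→· removed — back-door holds.

Q→V: minimal back-door set ∅.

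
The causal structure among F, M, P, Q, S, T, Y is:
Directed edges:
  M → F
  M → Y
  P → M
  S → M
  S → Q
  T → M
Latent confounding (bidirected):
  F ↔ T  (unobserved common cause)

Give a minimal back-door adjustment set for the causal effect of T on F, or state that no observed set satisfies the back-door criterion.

T→F: no observed back-door set.

desc(T)\{T}={F,M,Y}; candidates ⊆ {P,Q,S}.
T↔F: latent back-door arc(s) into T.
size 0: {}; under {} T still reaches {F} ∋ F.
size 1: {P}, {Q}, {S}; under {P} T still reaches {F} ∋ F.
size 2: {P,Q}, {P,S}, {Q,S}; under {P,Q} T still reaches {F} ∋ F.
T↔F cannot be blocked by any observed set — no back-door set.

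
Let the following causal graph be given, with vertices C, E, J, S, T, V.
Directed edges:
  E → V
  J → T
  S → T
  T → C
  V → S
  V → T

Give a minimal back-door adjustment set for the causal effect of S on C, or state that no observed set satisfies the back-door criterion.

desc(S)\{S}={C,T}; candidates ⊆ {E,J,V}.
size 0: {}; under {} S still reaches {C,E,T,V} ∋ C.
{V}: S⊥C given {V} in G with S→· removed — back-door holds.

S→C: minimal back-door set {V}.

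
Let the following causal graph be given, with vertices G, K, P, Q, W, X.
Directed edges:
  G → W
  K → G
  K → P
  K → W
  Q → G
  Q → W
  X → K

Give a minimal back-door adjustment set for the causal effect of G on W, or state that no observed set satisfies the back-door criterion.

G→W: minimal back-door set {K, Q}.

desc(G)\{G}={W}; candidates ⊆ {K,P,Q,X}.
size 0: {}; under {} G still reaches {K,P,Q,W,X} ∋ W.
size 1: {K}, {P}, {Q} …(+1); under {K} G still reaches {Q,W} ∋ W.
{K,Q}: G⊥W given {K,Q} in G with G→· removed — back-door holds.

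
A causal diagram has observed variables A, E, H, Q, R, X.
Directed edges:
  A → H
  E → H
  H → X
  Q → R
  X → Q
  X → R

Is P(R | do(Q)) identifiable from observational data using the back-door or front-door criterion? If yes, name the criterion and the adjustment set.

desc(Q)\{Q}={R}; candidates ⊆ {A,E,H,X}.
size 0: {}; under {} Q still reaches {A,E,H,R,X} ∋ R.
{X}: Q⊥R given {X} in G with Q→· removed — back-door holds.
P(R|do(Q)) = Σ_{X} P(R|Q,X)·P(X).

P(R|do(Q)): backdoor, adjust for {X}.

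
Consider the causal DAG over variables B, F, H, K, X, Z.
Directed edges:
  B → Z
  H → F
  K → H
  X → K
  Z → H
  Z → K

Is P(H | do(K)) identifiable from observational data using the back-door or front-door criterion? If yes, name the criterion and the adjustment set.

P(H|do(K)): backdoor, adjust for {Z}.

desc(K)\{K}={F,H}; candidates ⊆ {B,X,Z}.
size 0: {}; under {} K still reaches {B,F,H,X,Z} ∋ H.
{Z}: K⊥H given {Z} in G with K→· removed — back-door holds.
P(H|do(K)) = Σ_{Z} P(H|K,Z)·P(Z).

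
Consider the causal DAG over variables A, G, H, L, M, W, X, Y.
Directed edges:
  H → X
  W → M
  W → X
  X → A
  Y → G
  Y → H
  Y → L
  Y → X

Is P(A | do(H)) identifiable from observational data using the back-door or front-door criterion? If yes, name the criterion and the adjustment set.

P(A|do(H)): backdoor, adjust for {Y}.

desc(H)\{H}={A,X}; candidates ⊆ {G,L,M,W,Y}.
size 0: {}; under {} H still reaches {A,G,L,X,Y} ∋ A.
{Y}: H⊥A given {Y} in G with H→· removed — back-door holds.
P(A|do(H)) = Σ_{Y} P(A|H,Y)·P(Y).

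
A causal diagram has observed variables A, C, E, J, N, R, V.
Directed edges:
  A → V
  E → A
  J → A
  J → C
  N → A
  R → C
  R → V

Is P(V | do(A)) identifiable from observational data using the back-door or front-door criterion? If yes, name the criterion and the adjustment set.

P(V|do(A)): backdoor, adjust for ∅.

desc(A)\{A}={V}; candidates ⊆ {C,E,J,N,R}.
∅: A⊥V given ∅ in G with A→· removed — back-door holds.
P(V|do(A)) = P(V|A) — no adjustment needed.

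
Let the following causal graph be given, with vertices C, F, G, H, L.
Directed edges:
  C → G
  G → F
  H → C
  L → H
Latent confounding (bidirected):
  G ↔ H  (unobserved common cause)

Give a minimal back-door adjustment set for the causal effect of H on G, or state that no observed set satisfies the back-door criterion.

desc(H)\{H}={C,F,G}; candidates ⊆ {L}.
H↔G: latent back-door arc(s) into H.
size 0: {}; under {} H still reaches {F,G,L} ∋ G.
size 1: {L}; under {L} H still reaches {F,G} ∋ G.
H↔G cannot be blocked by any observed set — no back-door set.

H→G: no observed back-door set.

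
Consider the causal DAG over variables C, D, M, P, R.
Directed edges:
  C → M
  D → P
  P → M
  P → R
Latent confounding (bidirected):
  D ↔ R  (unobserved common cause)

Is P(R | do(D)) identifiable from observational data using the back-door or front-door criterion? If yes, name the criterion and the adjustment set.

desc(D)\{D}={M,P,R}; candidates ⊆ {C}.
D↔R: latent back-door arc(s) into D.
size 0: {}; under {} D still reaches {R} ∋ R.
size 1: {C}; under {C} D still reaches {R} ∋ R.
D↔R cannot be blocked by any observed set — no back-door set.
{P}: (i) intercepts every directed D→R path; (ii) no back-door D→{P}; (iii) {D} blocks every back-door {P}→R. Front-door holds.
P(R|do(D)) = Σ_{P} P(P|D) Σ_{D'} P(R|P,D')P(D').

P(R|do(D)): frontdoor, adjust for {P}.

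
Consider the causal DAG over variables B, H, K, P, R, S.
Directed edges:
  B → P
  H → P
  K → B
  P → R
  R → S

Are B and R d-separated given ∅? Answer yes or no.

No — B and R are d-connected given ∅.

Bayes-Ball from B | ∅ reaches {K,P,R,S}.
R ∈ reach(B|∅) ⇒ B ⊥̸ R | ∅.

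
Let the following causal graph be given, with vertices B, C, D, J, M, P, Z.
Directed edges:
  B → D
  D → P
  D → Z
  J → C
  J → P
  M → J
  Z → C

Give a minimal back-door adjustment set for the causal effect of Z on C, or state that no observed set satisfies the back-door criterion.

desc(Z)\{Z}={C}; candidates ⊆ {B,D,J,M,P}.
∅: Z⊥C given ∅ in G with Z→· removed — back-door holds.

Z→C: minimal back-door set ∅.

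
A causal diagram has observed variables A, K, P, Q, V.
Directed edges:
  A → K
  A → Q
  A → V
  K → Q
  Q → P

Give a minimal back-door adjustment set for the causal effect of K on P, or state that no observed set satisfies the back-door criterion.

K→P: minimal back-door set {A}.

desc(K)\{K}={P,Q}; candidates ⊆ {A,V}.
size 0: {}; under {} K still reaches {A,P,Q,V} ∋ P.
{A}: K⊥P given {A} in G with K→· removed — back-door holds.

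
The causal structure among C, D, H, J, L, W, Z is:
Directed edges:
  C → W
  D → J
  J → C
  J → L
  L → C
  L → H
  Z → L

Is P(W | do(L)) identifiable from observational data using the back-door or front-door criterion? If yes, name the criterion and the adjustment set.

desc(L)\{L}={C,H,W}; candidates ⊆ {D,J,Z}.
size 0: {}; under {} L still reaches {C,D,J,W,Z} ∋ W.
{J}: L⊥W given {J} in G with L→· removed — back-door holds.
P(W|do(L)) = Σ_{J} P(W|L,J)·P(J).

P(W|do(L)): backdoor, adjust for {J}.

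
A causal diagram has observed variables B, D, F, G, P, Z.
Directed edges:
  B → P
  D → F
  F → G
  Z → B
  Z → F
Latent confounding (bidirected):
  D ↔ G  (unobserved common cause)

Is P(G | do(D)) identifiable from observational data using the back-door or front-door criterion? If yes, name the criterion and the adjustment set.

P(G|do(D)): frontdoor, adjust for {F}.

desc(D)\{D}={F,G}; candidates ⊆ {B,P,Z}.
D↔G: latent back-door arc(s) into D.
size 0: {}; under {} D still reaches {G} ∋ G.
size 1: {B}, {P}, {Z}; under {B} D still reaches {G} ∋ G.
size 2: {B,P}, {B,Z}, {P,Z}; under {B,P} D still reaches {G} ∋ G.
D↔G cannot be blocked by any observed set — no back-door set.
{F}: (i) intercepts every directed D→G path; (ii) no back-door D→{F}; (iii) {D} blocks every back-door {F}→G. Front-door holds.
P(G|do(D)) = Σ_{F} P(F|D) Σ_{D'} P(G|F,D')P(D').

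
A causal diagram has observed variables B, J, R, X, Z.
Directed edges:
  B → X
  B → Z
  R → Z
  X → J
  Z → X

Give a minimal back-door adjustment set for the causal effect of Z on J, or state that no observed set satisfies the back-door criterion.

desc(Z)\{Z}={J,X}; candidates ⊆ {B,R}.
size 0: {}; under {} Z still reaches {B,J,R,X} ∋ J.
{B}: Z⊥J given {B} in G with Z→· removed — back-door holds.

Z→J: minimal back-door set {B}.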